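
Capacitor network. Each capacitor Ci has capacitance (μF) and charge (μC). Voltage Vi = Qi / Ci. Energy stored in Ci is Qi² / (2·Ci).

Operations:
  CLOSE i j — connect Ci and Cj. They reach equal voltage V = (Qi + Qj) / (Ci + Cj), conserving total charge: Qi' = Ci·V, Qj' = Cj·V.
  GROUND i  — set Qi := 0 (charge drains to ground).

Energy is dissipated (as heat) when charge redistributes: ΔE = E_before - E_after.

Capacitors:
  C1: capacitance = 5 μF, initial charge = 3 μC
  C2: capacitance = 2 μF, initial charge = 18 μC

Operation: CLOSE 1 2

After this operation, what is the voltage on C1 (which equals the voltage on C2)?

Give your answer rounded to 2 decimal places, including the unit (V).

Answer: 3.00 V

Derivation:
Initial: C1(5μF, Q=3μC, V=0.60V), C2(2μF, Q=18μC, V=9.00V)
Op 1: CLOSE 1-2: Q_total=21.00, C_total=7.00, V=3.00; Q1=15.00, Q2=6.00; dissipated=50.400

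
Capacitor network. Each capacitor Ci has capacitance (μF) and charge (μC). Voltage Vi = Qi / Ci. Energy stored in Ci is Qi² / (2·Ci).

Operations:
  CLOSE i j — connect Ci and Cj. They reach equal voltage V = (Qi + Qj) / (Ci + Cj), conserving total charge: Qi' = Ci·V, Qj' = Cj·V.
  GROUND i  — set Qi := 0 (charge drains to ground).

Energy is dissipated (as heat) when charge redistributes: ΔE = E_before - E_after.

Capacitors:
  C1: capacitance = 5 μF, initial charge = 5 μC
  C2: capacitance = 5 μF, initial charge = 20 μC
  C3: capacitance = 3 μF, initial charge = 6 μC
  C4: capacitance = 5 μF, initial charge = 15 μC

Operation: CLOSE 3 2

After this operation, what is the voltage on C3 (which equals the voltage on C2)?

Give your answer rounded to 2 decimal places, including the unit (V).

Answer: 3.25 V

Derivation:
Initial: C1(5μF, Q=5μC, V=1.00V), C2(5μF, Q=20μC, V=4.00V), C3(3μF, Q=6μC, V=2.00V), C4(5μF, Q=15μC, V=3.00V)
Op 1: CLOSE 3-2: Q_total=26.00, C_total=8.00, V=3.25; Q3=9.75, Q2=16.25; dissipated=3.750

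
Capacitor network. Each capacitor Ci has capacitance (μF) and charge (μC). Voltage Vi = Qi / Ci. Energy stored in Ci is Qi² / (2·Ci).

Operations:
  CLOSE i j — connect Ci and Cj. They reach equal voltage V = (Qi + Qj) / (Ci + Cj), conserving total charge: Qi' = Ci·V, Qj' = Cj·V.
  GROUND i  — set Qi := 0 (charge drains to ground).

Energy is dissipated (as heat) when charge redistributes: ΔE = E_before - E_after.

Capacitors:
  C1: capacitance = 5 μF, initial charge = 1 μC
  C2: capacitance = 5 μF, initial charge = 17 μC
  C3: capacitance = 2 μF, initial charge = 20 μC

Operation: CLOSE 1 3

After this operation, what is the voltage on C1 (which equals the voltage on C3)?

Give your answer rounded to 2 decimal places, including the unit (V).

Answer: 3.00 V

Derivation:
Initial: C1(5μF, Q=1μC, V=0.20V), C2(5μF, Q=17μC, V=3.40V), C3(2μF, Q=20μC, V=10.00V)
Op 1: CLOSE 1-3: Q_total=21.00, C_total=7.00, V=3.00; Q1=15.00, Q3=6.00; dissipated=68.600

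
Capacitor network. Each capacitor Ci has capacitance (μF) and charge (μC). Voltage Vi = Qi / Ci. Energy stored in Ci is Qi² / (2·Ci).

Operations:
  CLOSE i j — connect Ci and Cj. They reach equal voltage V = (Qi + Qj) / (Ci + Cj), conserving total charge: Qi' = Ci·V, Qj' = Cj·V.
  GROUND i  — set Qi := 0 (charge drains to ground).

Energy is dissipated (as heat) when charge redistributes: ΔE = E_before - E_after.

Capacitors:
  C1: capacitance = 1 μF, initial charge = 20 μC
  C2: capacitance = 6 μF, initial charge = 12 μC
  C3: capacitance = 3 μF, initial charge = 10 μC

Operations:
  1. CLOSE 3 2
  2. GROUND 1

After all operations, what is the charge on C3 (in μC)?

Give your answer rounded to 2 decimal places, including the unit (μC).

Initial: C1(1μF, Q=20μC, V=20.00V), C2(6μF, Q=12μC, V=2.00V), C3(3μF, Q=10μC, V=3.33V)
Op 1: CLOSE 3-2: Q_total=22.00, C_total=9.00, V=2.44; Q3=7.33, Q2=14.67; dissipated=1.778
Op 2: GROUND 1: Q1=0; energy lost=200.000
Final charges: Q1=0.00, Q2=14.67, Q3=7.33

Answer: 7.33 μC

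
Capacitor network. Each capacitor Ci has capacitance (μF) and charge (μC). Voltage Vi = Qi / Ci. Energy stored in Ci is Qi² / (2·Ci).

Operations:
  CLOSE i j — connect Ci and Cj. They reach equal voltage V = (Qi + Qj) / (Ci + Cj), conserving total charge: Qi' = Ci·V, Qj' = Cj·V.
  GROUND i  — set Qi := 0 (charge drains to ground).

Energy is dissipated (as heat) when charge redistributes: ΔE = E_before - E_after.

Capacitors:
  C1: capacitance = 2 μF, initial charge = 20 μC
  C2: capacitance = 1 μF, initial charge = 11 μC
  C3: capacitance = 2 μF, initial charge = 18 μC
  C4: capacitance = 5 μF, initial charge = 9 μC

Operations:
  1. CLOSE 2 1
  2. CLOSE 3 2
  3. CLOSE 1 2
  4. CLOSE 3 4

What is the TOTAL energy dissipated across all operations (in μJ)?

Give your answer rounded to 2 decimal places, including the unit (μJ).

Initial: C1(2μF, Q=20μC, V=10.00V), C2(1μF, Q=11μC, V=11.00V), C3(2μF, Q=18μC, V=9.00V), C4(5μF, Q=9μC, V=1.80V)
Op 1: CLOSE 2-1: Q_total=31.00, C_total=3.00, V=10.33; Q2=10.33, Q1=20.67; dissipated=0.333
Op 2: CLOSE 3-2: Q_total=28.33, C_total=3.00, V=9.44; Q3=18.89, Q2=9.44; dissipated=0.593
Op 3: CLOSE 1-2: Q_total=30.11, C_total=3.00, V=10.04; Q1=20.07, Q2=10.04; dissipated=0.263
Op 4: CLOSE 3-4: Q_total=27.89, C_total=7.00, V=3.98; Q3=7.97, Q4=19.92; dissipated=41.741
Total dissipated: 42.930 μJ

Answer: 42.93 μJ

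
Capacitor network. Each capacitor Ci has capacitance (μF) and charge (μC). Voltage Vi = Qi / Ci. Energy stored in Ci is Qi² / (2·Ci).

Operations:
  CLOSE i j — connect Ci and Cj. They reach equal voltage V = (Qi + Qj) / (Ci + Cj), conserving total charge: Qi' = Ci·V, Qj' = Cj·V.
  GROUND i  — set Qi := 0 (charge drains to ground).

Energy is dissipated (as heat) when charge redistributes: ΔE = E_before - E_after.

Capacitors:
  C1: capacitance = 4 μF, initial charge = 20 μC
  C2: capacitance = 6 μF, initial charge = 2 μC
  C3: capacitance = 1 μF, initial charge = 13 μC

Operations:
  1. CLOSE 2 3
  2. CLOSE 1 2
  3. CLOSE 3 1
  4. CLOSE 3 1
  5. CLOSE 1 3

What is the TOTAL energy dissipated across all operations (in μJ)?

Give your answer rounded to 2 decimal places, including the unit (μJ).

Answer: 79.08 μJ

Derivation:
Initial: C1(4μF, Q=20μC, V=5.00V), C2(6μF, Q=2μC, V=0.33V), C3(1μF, Q=13μC, V=13.00V)
Op 1: CLOSE 2-3: Q_total=15.00, C_total=7.00, V=2.14; Q2=12.86, Q3=2.14; dissipated=68.762
Op 2: CLOSE 1-2: Q_total=32.86, C_total=10.00, V=3.29; Q1=13.14, Q2=19.71; dissipated=9.796
Op 3: CLOSE 3-1: Q_total=15.29, C_total=5.00, V=3.06; Q3=3.06, Q1=12.23; dissipated=0.522
Op 4: CLOSE 3-1: Q_total=15.29, C_total=5.00, V=3.06; Q3=3.06, Q1=12.23; dissipated=0.000
Op 5: CLOSE 1-3: Q_total=15.29, C_total=5.00, V=3.06; Q1=12.23, Q3=3.06; dissipated=0.000
Total dissipated: 79.080 μJ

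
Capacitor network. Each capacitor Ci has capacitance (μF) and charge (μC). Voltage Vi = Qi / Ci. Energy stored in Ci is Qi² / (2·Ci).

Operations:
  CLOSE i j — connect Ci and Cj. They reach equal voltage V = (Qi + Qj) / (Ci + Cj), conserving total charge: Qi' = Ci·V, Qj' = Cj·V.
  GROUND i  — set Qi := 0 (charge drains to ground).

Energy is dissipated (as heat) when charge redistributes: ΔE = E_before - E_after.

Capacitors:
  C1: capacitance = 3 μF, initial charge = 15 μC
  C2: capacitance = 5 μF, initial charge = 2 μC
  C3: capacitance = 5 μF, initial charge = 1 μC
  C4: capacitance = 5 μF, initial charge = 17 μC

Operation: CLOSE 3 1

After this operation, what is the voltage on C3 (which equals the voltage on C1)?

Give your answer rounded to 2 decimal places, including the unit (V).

Answer: 2.00 V

Derivation:
Initial: C1(3μF, Q=15μC, V=5.00V), C2(5μF, Q=2μC, V=0.40V), C3(5μF, Q=1μC, V=0.20V), C4(5μF, Q=17μC, V=3.40V)
Op 1: CLOSE 3-1: Q_total=16.00, C_total=8.00, V=2.00; Q3=10.00, Q1=6.00; dissipated=21.600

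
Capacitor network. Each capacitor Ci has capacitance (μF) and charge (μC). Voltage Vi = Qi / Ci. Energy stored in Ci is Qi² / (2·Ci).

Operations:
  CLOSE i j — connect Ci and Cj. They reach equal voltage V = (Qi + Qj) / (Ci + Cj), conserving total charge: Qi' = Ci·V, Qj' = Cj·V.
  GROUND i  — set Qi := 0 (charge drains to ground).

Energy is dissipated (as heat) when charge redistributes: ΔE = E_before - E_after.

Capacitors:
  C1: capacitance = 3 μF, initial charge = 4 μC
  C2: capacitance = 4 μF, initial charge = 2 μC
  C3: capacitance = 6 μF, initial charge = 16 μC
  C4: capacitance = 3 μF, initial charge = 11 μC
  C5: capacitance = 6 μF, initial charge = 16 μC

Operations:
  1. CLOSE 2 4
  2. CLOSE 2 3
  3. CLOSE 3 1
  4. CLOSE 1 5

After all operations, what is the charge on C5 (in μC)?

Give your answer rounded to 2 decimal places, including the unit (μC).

Answer: 14.68 μC

Derivation:
Initial: C1(3μF, Q=4μC, V=1.33V), C2(4μF, Q=2μC, V=0.50V), C3(6μF, Q=16μC, V=2.67V), C4(3μF, Q=11μC, V=3.67V), C5(6μF, Q=16μC, V=2.67V)
Op 1: CLOSE 2-4: Q_total=13.00, C_total=7.00, V=1.86; Q2=7.43, Q4=5.57; dissipated=8.595
Op 2: CLOSE 2-3: Q_total=23.43, C_total=10.00, V=2.34; Q2=9.37, Q3=14.06; dissipated=0.786
Op 3: CLOSE 3-1: Q_total=18.06, C_total=9.00, V=2.01; Q3=12.04, Q1=6.02; dissipated=1.019
Op 4: CLOSE 1-5: Q_total=22.02, C_total=9.00, V=2.45; Q1=7.34, Q5=14.68; dissipated=0.436
Final charges: Q1=7.34, Q2=9.37, Q3=12.04, Q4=5.57, Q5=14.68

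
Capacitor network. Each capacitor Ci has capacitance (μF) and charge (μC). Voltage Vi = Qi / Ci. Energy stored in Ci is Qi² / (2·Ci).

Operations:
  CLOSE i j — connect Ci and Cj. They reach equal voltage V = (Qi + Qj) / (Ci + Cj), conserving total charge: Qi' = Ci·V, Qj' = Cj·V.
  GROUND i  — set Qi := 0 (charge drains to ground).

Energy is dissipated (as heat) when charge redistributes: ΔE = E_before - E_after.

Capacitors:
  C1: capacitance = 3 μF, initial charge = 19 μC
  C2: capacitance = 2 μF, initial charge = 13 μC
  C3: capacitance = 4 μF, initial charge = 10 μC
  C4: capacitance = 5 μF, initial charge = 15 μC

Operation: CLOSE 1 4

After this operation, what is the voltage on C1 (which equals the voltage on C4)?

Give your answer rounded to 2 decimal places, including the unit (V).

Initial: C1(3μF, Q=19μC, V=6.33V), C2(2μF, Q=13μC, V=6.50V), C3(4μF, Q=10μC, V=2.50V), C4(5μF, Q=15μC, V=3.00V)
Op 1: CLOSE 1-4: Q_total=34.00, C_total=8.00, V=4.25; Q1=12.75, Q4=21.25; dissipated=10.417

Answer: 4.25 V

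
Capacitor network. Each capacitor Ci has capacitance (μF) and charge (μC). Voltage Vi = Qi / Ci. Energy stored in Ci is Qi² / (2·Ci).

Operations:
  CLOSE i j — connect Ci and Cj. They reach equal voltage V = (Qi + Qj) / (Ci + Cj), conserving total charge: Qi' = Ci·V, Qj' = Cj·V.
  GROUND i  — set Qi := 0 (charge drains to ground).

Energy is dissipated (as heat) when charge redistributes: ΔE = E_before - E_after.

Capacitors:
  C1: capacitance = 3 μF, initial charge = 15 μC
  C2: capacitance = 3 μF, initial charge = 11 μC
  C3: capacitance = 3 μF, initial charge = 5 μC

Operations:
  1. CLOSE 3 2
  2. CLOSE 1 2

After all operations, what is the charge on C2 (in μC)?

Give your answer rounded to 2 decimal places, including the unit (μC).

Initial: C1(3μF, Q=15μC, V=5.00V), C2(3μF, Q=11μC, V=3.67V), C3(3μF, Q=5μC, V=1.67V)
Op 1: CLOSE 3-2: Q_total=16.00, C_total=6.00, V=2.67; Q3=8.00, Q2=8.00; dissipated=3.000
Op 2: CLOSE 1-2: Q_total=23.00, C_total=6.00, V=3.83; Q1=11.50, Q2=11.50; dissipated=4.083
Final charges: Q1=11.50, Q2=11.50, Q3=8.00

Answer: 11.50 μC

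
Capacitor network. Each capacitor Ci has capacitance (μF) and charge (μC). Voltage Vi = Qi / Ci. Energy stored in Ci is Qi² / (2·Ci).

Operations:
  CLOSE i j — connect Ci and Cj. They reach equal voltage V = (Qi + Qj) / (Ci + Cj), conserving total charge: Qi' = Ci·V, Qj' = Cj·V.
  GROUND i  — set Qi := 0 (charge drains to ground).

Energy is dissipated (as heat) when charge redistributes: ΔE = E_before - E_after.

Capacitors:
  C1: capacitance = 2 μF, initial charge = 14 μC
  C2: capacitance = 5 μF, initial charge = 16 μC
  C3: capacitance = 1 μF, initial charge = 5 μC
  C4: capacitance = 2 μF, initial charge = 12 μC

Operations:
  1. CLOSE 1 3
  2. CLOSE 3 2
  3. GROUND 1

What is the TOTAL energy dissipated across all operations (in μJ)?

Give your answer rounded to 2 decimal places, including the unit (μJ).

Initial: C1(2μF, Q=14μC, V=7.00V), C2(5μF, Q=16μC, V=3.20V), C3(1μF, Q=5μC, V=5.00V), C4(2μF, Q=12μC, V=6.00V)
Op 1: CLOSE 1-3: Q_total=19.00, C_total=3.00, V=6.33; Q1=12.67, Q3=6.33; dissipated=1.333
Op 2: CLOSE 3-2: Q_total=22.33, C_total=6.00, V=3.72; Q3=3.72, Q2=18.61; dissipated=4.091
Op 3: GROUND 1: Q1=0; energy lost=40.111
Total dissipated: 45.535 μJ

Answer: 45.54 μJ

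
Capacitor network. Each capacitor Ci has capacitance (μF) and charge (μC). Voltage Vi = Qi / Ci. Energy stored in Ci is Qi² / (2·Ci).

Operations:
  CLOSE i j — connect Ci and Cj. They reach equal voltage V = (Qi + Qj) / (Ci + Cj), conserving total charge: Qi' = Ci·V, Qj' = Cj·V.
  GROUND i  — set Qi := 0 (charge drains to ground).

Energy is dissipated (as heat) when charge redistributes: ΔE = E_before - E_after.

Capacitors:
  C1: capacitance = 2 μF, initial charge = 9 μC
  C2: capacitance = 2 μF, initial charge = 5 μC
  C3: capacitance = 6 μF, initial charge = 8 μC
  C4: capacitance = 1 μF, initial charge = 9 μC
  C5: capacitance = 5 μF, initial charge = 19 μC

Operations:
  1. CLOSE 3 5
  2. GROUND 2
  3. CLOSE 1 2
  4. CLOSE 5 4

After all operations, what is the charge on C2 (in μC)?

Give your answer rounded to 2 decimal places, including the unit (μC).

Initial: C1(2μF, Q=9μC, V=4.50V), C2(2μF, Q=5μC, V=2.50V), C3(6μF, Q=8μC, V=1.33V), C4(1μF, Q=9μC, V=9.00V), C5(5μF, Q=19μC, V=3.80V)
Op 1: CLOSE 3-5: Q_total=27.00, C_total=11.00, V=2.45; Q3=14.73, Q5=12.27; dissipated=8.297
Op 2: GROUND 2: Q2=0; energy lost=6.250
Op 3: CLOSE 1-2: Q_total=9.00, C_total=4.00, V=2.25; Q1=4.50, Q2=4.50; dissipated=10.125
Op 4: CLOSE 5-4: Q_total=21.27, C_total=6.00, V=3.55; Q5=17.73, Q4=3.55; dissipated=17.851
Final charges: Q1=4.50, Q2=4.50, Q3=14.73, Q4=3.55, Q5=17.73

Answer: 4.50 μC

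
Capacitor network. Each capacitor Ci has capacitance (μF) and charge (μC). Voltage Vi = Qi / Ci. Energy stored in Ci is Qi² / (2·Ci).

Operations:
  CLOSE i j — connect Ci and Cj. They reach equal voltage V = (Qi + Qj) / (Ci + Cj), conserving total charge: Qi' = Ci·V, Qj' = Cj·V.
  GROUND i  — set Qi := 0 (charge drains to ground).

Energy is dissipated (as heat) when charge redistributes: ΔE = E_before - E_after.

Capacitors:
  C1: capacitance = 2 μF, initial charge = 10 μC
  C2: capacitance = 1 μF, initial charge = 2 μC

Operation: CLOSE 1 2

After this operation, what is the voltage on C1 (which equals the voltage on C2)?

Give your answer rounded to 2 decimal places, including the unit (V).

Answer: 4.00 V

Derivation:
Initial: C1(2μF, Q=10μC, V=5.00V), C2(1μF, Q=2μC, V=2.00V)
Op 1: CLOSE 1-2: Q_total=12.00, C_total=3.00, V=4.00; Q1=8.00, Q2=4.00; dissipated=3.000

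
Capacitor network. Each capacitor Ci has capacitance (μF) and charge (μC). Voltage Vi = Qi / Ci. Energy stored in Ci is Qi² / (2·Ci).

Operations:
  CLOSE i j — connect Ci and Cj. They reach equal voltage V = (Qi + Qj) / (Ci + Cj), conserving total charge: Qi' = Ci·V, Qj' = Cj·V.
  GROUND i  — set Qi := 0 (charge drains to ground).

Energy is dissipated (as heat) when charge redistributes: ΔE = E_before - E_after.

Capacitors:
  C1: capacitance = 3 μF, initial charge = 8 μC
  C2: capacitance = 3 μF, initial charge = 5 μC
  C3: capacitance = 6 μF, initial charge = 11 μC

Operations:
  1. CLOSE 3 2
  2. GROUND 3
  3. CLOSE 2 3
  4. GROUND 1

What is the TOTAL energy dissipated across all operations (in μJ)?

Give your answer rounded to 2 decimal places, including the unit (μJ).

Answer: 23.34 μJ

Derivation:
Initial: C1(3μF, Q=8μC, V=2.67V), C2(3μF, Q=5μC, V=1.67V), C3(6μF, Q=11μC, V=1.83V)
Op 1: CLOSE 3-2: Q_total=16.00, C_total=9.00, V=1.78; Q3=10.67, Q2=5.33; dissipated=0.028
Op 2: GROUND 3: Q3=0; energy lost=9.481
Op 3: CLOSE 2-3: Q_total=5.33, C_total=9.00, V=0.59; Q2=1.78, Q3=3.56; dissipated=3.160
Op 4: GROUND 1: Q1=0; energy lost=10.667
Total dissipated: 23.336 μJ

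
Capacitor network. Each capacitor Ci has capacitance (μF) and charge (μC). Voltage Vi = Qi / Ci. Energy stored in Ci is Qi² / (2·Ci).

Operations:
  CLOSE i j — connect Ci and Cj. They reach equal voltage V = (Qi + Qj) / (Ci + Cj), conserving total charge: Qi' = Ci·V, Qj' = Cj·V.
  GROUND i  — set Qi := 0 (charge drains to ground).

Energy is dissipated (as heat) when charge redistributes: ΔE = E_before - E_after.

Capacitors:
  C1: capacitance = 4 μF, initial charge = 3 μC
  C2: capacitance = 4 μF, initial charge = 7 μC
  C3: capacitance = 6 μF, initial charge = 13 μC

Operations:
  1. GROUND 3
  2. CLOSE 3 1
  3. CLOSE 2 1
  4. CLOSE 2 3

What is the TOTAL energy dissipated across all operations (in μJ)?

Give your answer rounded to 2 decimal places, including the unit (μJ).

Initial: C1(4μF, Q=3μC, V=0.75V), C2(4μF, Q=7μC, V=1.75V), C3(6μF, Q=13μC, V=2.17V)
Op 1: GROUND 3: Q3=0; energy lost=14.083
Op 2: CLOSE 3-1: Q_total=3.00, C_total=10.00, V=0.30; Q3=1.80, Q1=1.20; dissipated=0.675
Op 3: CLOSE 2-1: Q_total=8.20, C_total=8.00, V=1.02; Q2=4.10, Q1=4.10; dissipated=2.103
Op 4: CLOSE 2-3: Q_total=5.90, C_total=10.00, V=0.59; Q2=2.36, Q3=3.54; dissipated=0.631
Total dissipated: 17.492 μJ

Answer: 17.49 μJ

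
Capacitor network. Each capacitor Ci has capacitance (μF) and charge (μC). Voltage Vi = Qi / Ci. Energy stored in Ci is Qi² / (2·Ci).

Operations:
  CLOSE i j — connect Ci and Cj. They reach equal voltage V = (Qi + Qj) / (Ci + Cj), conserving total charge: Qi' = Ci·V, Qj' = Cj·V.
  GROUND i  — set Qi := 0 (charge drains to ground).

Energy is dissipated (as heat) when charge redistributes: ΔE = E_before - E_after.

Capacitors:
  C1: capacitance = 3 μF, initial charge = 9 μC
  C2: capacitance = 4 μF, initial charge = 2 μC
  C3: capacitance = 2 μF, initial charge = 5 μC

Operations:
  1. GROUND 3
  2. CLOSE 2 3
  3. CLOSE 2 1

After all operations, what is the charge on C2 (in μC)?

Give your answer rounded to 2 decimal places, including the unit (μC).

Initial: C1(3μF, Q=9μC, V=3.00V), C2(4μF, Q=2μC, V=0.50V), C3(2μF, Q=5μC, V=2.50V)
Op 1: GROUND 3: Q3=0; energy lost=6.250
Op 2: CLOSE 2-3: Q_total=2.00, C_total=6.00, V=0.33; Q2=1.33, Q3=0.67; dissipated=0.167
Op 3: CLOSE 2-1: Q_total=10.33, C_total=7.00, V=1.48; Q2=5.90, Q1=4.43; dissipated=6.095
Final charges: Q1=4.43, Q2=5.90, Q3=0.67

Answer: 5.90 μC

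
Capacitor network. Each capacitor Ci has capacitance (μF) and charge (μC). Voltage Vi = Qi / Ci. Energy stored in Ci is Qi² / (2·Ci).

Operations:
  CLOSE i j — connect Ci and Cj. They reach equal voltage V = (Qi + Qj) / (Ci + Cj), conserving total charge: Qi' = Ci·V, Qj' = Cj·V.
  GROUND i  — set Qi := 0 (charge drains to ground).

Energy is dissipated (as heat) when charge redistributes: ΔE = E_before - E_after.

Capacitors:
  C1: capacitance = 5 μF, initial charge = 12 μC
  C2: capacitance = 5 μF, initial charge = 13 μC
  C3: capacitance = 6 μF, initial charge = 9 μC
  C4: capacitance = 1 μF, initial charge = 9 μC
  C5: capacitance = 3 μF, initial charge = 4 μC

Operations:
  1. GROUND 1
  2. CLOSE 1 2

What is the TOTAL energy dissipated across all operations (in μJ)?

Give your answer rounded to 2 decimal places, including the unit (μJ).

Answer: 22.85 μJ

Derivation:
Initial: C1(5μF, Q=12μC, V=2.40V), C2(5μF, Q=13μC, V=2.60V), C3(6μF, Q=9μC, V=1.50V), C4(1μF, Q=9μC, V=9.00V), C5(3μF, Q=4μC, V=1.33V)
Op 1: GROUND 1: Q1=0; energy lost=14.400
Op 2: CLOSE 1-2: Q_total=13.00, C_total=10.00, V=1.30; Q1=6.50, Q2=6.50; dissipated=8.450
Total dissipated: 22.850 μJ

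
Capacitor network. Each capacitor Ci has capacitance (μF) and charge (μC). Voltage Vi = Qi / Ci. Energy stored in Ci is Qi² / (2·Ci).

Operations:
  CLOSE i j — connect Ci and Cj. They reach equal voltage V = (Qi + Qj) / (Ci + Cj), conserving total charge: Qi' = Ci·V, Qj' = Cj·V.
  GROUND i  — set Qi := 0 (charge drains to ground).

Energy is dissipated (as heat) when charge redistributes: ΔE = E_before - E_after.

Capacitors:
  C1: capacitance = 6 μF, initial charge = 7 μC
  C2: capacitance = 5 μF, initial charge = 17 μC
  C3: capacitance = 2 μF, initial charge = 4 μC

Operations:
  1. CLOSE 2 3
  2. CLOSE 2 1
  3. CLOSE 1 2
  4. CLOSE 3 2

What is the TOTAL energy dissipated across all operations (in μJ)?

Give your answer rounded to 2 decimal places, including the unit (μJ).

Initial: C1(6μF, Q=7μC, V=1.17V), C2(5μF, Q=17μC, V=3.40V), C3(2μF, Q=4μC, V=2.00V)
Op 1: CLOSE 2-3: Q_total=21.00, C_total=7.00, V=3.00; Q2=15.00, Q3=6.00; dissipated=1.400
Op 2: CLOSE 2-1: Q_total=22.00, C_total=11.00, V=2.00; Q2=10.00, Q1=12.00; dissipated=4.583
Op 3: CLOSE 1-2: Q_total=22.00, C_total=11.00, V=2.00; Q1=12.00, Q2=10.00; dissipated=0.000
Op 4: CLOSE 3-2: Q_total=16.00, C_total=7.00, V=2.29; Q3=4.57, Q2=11.43; dissipated=0.714
Total dissipated: 6.698 μJ

Answer: 6.70 μJ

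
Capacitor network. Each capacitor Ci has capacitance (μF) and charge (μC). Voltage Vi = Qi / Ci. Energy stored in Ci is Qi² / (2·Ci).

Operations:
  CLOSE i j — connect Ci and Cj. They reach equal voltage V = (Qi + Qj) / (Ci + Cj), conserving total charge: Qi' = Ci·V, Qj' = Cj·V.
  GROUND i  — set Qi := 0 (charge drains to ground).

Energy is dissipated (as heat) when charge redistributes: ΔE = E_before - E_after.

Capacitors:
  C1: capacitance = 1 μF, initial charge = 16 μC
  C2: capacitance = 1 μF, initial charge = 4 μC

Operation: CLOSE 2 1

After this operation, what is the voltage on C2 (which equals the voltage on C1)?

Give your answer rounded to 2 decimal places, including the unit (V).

Initial: C1(1μF, Q=16μC, V=16.00V), C2(1μF, Q=4μC, V=4.00V)
Op 1: CLOSE 2-1: Q_total=20.00, C_total=2.00, V=10.00; Q2=10.00, Q1=10.00; dissipated=36.000

Answer: 10.00 V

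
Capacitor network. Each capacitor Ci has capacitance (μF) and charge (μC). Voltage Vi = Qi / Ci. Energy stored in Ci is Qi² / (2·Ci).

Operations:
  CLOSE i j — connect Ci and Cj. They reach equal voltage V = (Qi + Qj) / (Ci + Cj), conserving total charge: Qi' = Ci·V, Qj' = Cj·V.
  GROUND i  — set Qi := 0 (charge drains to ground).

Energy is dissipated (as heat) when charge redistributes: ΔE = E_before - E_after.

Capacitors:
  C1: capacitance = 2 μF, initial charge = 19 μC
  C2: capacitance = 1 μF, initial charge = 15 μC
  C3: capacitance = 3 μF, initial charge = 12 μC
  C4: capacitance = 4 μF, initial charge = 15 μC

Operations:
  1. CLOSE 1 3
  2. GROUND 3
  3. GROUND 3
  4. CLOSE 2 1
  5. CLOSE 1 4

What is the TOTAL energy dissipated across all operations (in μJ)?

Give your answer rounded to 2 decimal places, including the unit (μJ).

Answer: 120.94 μJ

Derivation:
Initial: C1(2μF, Q=19μC, V=9.50V), C2(1μF, Q=15μC, V=15.00V), C3(3μF, Q=12μC, V=4.00V), C4(4μF, Q=15μC, V=3.75V)
Op 1: CLOSE 1-3: Q_total=31.00, C_total=5.00, V=6.20; Q1=12.40, Q3=18.60; dissipated=18.150
Op 2: GROUND 3: Q3=0; energy lost=57.660
Op 3: GROUND 3: Q3=0; energy lost=0.000
Op 4: CLOSE 2-1: Q_total=27.40, C_total=3.00, V=9.13; Q2=9.13, Q1=18.27; dissipated=25.813
Op 5: CLOSE 1-4: Q_total=33.27, C_total=6.00, V=5.54; Q1=11.09, Q4=22.18; dissipated=19.320
Total dissipated: 120.944 μJ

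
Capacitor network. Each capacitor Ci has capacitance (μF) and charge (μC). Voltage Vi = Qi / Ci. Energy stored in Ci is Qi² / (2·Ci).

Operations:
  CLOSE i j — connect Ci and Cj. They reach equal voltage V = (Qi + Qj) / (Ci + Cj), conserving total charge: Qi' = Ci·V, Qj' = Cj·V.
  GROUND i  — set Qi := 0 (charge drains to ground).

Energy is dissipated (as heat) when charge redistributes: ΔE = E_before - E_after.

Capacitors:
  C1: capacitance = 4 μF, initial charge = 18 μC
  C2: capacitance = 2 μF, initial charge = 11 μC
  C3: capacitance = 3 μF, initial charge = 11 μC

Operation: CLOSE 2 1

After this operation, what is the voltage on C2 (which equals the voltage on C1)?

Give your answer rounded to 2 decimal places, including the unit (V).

Initial: C1(4μF, Q=18μC, V=4.50V), C2(2μF, Q=11μC, V=5.50V), C3(3μF, Q=11μC, V=3.67V)
Op 1: CLOSE 2-1: Q_total=29.00, C_total=6.00, V=4.83; Q2=9.67, Q1=19.33; dissipated=0.667

Answer: 4.83 V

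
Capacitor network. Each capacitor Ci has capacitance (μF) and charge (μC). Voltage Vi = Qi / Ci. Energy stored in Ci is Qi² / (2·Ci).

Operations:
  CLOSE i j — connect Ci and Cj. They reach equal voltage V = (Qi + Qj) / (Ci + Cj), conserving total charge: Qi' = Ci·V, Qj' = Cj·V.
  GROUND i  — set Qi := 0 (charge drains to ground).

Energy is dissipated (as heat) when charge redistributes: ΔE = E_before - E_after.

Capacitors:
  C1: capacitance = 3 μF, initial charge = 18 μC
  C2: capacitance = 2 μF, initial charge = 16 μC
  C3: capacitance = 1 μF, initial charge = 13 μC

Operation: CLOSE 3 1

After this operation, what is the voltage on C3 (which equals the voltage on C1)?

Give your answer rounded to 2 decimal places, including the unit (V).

Answer: 7.75 V

Derivation:
Initial: C1(3μF, Q=18μC, V=6.00V), C2(2μF, Q=16μC, V=8.00V), C3(1μF, Q=13μC, V=13.00V)
Op 1: CLOSE 3-1: Q_total=31.00, C_total=4.00, V=7.75; Q3=7.75, Q1=23.25; dissipated=18.375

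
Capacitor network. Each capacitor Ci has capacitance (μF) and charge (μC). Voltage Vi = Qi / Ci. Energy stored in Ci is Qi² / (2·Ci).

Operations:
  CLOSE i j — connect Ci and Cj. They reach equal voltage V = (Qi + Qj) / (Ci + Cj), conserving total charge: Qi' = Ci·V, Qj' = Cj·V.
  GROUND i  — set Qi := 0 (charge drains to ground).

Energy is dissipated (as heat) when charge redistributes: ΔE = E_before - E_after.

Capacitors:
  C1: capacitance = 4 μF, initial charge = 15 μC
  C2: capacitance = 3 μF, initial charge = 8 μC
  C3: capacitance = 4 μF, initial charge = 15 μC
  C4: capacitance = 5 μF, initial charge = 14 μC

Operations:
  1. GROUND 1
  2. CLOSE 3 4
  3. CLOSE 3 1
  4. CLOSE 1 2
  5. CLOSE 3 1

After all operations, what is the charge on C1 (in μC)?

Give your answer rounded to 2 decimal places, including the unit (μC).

Initial: C1(4μF, Q=15μC, V=3.75V), C2(3μF, Q=8μC, V=2.67V), C3(4μF, Q=15μC, V=3.75V), C4(5μF, Q=14μC, V=2.80V)
Op 1: GROUND 1: Q1=0; energy lost=28.125
Op 2: CLOSE 3-4: Q_total=29.00, C_total=9.00, V=3.22; Q3=12.89, Q4=16.11; dissipated=1.003
Op 3: CLOSE 3-1: Q_total=12.89, C_total=8.00, V=1.61; Q3=6.44, Q1=6.44; dissipated=10.383
Op 4: CLOSE 1-2: Q_total=14.44, C_total=7.00, V=2.06; Q1=8.25, Q2=6.19; dissipated=0.955
Op 5: CLOSE 3-1: Q_total=14.70, C_total=8.00, V=1.84; Q3=7.35, Q1=7.35; dissipated=0.205
Final charges: Q1=7.35, Q2=6.19, Q3=7.35, Q4=16.11

Answer: 7.35 μC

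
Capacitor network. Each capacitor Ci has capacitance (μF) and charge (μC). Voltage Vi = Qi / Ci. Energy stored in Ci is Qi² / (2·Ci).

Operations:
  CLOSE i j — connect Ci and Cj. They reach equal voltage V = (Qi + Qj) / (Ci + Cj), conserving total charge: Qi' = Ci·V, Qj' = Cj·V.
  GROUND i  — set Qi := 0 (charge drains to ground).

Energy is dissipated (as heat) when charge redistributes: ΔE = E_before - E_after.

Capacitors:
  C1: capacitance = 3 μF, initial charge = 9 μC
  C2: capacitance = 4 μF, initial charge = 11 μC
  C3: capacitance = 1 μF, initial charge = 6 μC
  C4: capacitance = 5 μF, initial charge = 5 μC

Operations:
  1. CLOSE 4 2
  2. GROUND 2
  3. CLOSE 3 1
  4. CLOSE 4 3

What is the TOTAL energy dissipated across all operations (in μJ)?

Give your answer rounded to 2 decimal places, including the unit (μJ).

Answer: 14.72 μJ

Derivation:
Initial: C1(3μF, Q=9μC, V=3.00V), C2(4μF, Q=11μC, V=2.75V), C3(1μF, Q=6μC, V=6.00V), C4(5μF, Q=5μC, V=1.00V)
Op 1: CLOSE 4-2: Q_total=16.00, C_total=9.00, V=1.78; Q4=8.89, Q2=7.11; dissipated=3.403
Op 2: GROUND 2: Q2=0; energy lost=6.321
Op 3: CLOSE 3-1: Q_total=15.00, C_total=4.00, V=3.75; Q3=3.75, Q1=11.25; dissipated=3.375
Op 4: CLOSE 4-3: Q_total=12.64, C_total=6.00, V=2.11; Q4=10.53, Q3=2.11; dissipated=1.621
Total dissipated: 14.719 μJ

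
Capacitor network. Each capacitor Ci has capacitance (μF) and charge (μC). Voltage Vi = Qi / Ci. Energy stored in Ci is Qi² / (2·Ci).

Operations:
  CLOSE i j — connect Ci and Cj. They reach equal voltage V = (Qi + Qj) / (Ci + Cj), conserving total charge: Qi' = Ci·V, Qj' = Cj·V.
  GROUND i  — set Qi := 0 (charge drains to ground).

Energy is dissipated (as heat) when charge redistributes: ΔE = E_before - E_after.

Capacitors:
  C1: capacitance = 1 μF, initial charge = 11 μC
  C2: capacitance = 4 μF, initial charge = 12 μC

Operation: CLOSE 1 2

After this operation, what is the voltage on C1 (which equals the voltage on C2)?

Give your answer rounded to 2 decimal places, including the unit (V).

Answer: 4.60 V

Derivation:
Initial: C1(1μF, Q=11μC, V=11.00V), C2(4μF, Q=12μC, V=3.00V)
Op 1: CLOSE 1-2: Q_total=23.00, C_total=5.00, V=4.60; Q1=4.60, Q2=18.40; dissipated=25.600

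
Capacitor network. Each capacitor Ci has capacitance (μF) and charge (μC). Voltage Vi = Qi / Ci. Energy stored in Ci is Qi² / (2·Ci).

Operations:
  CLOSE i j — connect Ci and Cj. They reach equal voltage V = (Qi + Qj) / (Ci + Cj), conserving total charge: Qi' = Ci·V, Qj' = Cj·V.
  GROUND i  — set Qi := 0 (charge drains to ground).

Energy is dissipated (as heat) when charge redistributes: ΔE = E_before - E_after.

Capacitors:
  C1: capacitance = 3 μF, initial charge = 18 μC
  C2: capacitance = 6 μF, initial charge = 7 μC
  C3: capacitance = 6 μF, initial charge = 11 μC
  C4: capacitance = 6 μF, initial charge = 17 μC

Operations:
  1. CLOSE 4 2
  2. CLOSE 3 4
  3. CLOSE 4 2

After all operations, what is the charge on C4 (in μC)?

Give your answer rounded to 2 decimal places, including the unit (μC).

Answer: 11.75 μC

Derivation:
Initial: C1(3μF, Q=18μC, V=6.00V), C2(6μF, Q=7μC, V=1.17V), C3(6μF, Q=11μC, V=1.83V), C4(6μF, Q=17μC, V=2.83V)
Op 1: CLOSE 4-2: Q_total=24.00, C_total=12.00, V=2.00; Q4=12.00, Q2=12.00; dissipated=4.167
Op 2: CLOSE 3-4: Q_total=23.00, C_total=12.00, V=1.92; Q3=11.50, Q4=11.50; dissipated=0.042
Op 3: CLOSE 4-2: Q_total=23.50, C_total=12.00, V=1.96; Q4=11.75, Q2=11.75; dissipated=0.010
Final charges: Q1=18.00, Q2=11.75, Q3=11.50, Q4=11.75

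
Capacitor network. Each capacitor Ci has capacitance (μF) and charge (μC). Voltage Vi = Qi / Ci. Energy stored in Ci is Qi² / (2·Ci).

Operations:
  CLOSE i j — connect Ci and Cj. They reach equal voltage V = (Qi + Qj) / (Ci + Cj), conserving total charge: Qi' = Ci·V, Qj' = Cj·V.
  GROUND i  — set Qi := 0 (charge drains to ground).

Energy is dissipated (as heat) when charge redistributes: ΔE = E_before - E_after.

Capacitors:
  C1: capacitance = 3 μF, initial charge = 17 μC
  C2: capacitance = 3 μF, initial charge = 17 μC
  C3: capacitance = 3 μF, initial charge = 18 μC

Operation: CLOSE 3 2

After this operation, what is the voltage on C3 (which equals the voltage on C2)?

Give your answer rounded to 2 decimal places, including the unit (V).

Initial: C1(3μF, Q=17μC, V=5.67V), C2(3μF, Q=17μC, V=5.67V), C3(3μF, Q=18μC, V=6.00V)
Op 1: CLOSE 3-2: Q_total=35.00, C_total=6.00, V=5.83; Q3=17.50, Q2=17.50; dissipated=0.083

Answer: 5.83 V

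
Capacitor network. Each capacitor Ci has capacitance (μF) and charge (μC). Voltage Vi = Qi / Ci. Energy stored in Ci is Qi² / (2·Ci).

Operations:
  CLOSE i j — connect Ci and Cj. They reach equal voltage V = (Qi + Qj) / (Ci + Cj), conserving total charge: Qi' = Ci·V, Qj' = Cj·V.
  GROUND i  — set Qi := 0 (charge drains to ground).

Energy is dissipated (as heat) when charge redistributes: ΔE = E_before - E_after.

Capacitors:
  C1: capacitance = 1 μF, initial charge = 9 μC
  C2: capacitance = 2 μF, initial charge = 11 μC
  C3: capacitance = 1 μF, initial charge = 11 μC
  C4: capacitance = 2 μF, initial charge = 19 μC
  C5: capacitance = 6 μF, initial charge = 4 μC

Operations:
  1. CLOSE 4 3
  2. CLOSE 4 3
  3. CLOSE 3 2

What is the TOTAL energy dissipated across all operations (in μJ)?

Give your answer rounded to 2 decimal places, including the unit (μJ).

Answer: 7.50 μJ

Derivation:
Initial: C1(1μF, Q=9μC, V=9.00V), C2(2μF, Q=11μC, V=5.50V), C3(1μF, Q=11μC, V=11.00V), C4(2μF, Q=19μC, V=9.50V), C5(6μF, Q=4μC, V=0.67V)
Op 1: CLOSE 4-3: Q_total=30.00, C_total=3.00, V=10.00; Q4=20.00, Q3=10.00; dissipated=0.750
Op 2: CLOSE 4-3: Q_total=30.00, C_total=3.00, V=10.00; Q4=20.00, Q3=10.00; dissipated=0.000
Op 3: CLOSE 3-2: Q_total=21.00, C_total=3.00, V=7.00; Q3=7.00, Q2=14.00; dissipated=6.750
Total dissipated: 7.500 μJ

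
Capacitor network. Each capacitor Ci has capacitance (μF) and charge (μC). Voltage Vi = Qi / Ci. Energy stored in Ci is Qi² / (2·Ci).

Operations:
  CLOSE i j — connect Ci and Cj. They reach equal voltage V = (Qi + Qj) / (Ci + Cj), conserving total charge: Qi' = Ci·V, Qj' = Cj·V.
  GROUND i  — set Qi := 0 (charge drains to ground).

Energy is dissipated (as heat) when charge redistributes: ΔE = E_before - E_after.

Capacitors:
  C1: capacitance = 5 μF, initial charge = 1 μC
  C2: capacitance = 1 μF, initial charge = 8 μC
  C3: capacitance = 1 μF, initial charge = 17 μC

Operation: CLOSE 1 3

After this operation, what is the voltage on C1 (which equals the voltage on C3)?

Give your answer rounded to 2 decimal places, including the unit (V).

Answer: 3.00 V

Derivation:
Initial: C1(5μF, Q=1μC, V=0.20V), C2(1μF, Q=8μC, V=8.00V), C3(1μF, Q=17μC, V=17.00V)
Op 1: CLOSE 1-3: Q_total=18.00, C_total=6.00, V=3.00; Q1=15.00, Q3=3.00; dissipated=117.600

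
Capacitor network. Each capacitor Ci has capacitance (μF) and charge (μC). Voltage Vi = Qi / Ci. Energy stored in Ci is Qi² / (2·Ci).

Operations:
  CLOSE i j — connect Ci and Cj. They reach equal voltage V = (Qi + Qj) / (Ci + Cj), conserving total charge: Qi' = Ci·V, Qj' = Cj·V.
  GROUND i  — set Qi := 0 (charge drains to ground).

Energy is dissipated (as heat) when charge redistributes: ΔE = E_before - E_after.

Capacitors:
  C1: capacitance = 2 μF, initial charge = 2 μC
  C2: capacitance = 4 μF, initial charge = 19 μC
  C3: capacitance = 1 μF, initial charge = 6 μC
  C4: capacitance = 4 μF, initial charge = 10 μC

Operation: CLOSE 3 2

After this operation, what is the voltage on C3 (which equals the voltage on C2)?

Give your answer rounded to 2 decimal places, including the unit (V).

Initial: C1(2μF, Q=2μC, V=1.00V), C2(4μF, Q=19μC, V=4.75V), C3(1μF, Q=6μC, V=6.00V), C4(4μF, Q=10μC, V=2.50V)
Op 1: CLOSE 3-2: Q_total=25.00, C_total=5.00, V=5.00; Q3=5.00, Q2=20.00; dissipated=0.625

Answer: 5.00 V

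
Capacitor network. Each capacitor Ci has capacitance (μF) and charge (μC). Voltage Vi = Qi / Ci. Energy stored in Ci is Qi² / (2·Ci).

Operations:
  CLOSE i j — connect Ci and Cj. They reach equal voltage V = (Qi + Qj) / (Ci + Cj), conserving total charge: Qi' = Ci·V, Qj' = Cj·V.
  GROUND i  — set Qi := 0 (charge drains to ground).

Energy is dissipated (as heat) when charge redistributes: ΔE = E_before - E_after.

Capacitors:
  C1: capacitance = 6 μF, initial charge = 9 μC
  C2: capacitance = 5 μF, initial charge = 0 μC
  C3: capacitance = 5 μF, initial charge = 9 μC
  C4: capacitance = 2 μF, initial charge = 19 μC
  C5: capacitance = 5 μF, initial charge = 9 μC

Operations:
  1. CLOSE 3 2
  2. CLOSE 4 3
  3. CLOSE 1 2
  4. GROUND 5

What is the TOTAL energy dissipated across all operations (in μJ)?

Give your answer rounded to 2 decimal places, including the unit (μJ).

Initial: C1(6μF, Q=9μC, V=1.50V), C2(5μF, Q=0μC, V=0.00V), C3(5μF, Q=9μC, V=1.80V), C4(2μF, Q=19μC, V=9.50V), C5(5μF, Q=9μC, V=1.80V)
Op 1: CLOSE 3-2: Q_total=9.00, C_total=10.00, V=0.90; Q3=4.50, Q2=4.50; dissipated=4.050
Op 2: CLOSE 4-3: Q_total=23.50, C_total=7.00, V=3.36; Q4=6.71, Q3=16.79; dissipated=52.829
Op 3: CLOSE 1-2: Q_total=13.50, C_total=11.00, V=1.23; Q1=7.36, Q2=6.14; dissipated=0.491
Op 4: GROUND 5: Q5=0; energy lost=8.100
Total dissipated: 65.469 μJ

Answer: 65.47 μJ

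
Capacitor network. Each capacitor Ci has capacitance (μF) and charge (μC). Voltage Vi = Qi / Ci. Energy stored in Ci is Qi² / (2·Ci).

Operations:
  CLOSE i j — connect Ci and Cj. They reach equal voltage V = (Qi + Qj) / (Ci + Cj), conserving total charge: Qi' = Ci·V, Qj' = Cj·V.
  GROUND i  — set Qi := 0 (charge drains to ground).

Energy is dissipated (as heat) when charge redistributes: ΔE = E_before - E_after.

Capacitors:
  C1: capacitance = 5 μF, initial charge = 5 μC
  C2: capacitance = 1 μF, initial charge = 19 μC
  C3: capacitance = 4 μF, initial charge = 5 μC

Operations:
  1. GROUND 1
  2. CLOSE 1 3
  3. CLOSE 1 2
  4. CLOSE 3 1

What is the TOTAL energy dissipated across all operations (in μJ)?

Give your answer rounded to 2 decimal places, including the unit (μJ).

Initial: C1(5μF, Q=5μC, V=1.00V), C2(1μF, Q=19μC, V=19.00V), C3(4μF, Q=5μC, V=1.25V)
Op 1: GROUND 1: Q1=0; energy lost=2.500
Op 2: CLOSE 1-3: Q_total=5.00, C_total=9.00, V=0.56; Q1=2.78, Q3=2.22; dissipated=1.736
Op 3: CLOSE 1-2: Q_total=21.78, C_total=6.00, V=3.63; Q1=18.15, Q2=3.63; dissipated=141.749
Op 4: CLOSE 3-1: Q_total=20.37, C_total=9.00, V=2.26; Q3=9.05, Q1=11.32; dissipated=10.500
Total dissipated: 156.485 μJ

Answer: 156.49 μJ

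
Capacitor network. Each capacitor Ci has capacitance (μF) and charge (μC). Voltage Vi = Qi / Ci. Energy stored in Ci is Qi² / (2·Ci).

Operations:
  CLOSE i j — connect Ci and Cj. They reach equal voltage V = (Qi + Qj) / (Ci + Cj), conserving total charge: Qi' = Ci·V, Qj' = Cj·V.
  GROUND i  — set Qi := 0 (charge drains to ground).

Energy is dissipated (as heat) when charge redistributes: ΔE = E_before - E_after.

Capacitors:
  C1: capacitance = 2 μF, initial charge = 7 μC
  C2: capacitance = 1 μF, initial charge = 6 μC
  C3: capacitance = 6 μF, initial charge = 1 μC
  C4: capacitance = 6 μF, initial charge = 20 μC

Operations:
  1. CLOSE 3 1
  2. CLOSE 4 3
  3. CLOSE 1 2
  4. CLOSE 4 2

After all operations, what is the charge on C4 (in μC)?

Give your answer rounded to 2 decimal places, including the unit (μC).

Initial: C1(2μF, Q=7μC, V=3.50V), C2(1μF, Q=6μC, V=6.00V), C3(6μF, Q=1μC, V=0.17V), C4(6μF, Q=20μC, V=3.33V)
Op 1: CLOSE 3-1: Q_total=8.00, C_total=8.00, V=1.00; Q3=6.00, Q1=2.00; dissipated=8.333
Op 2: CLOSE 4-3: Q_total=26.00, C_total=12.00, V=2.17; Q4=13.00, Q3=13.00; dissipated=8.167
Op 3: CLOSE 1-2: Q_total=8.00, C_total=3.00, V=2.67; Q1=5.33, Q2=2.67; dissipated=8.333
Op 4: CLOSE 4-2: Q_total=15.67, C_total=7.00, V=2.24; Q4=13.43, Q2=2.24; dissipated=0.107
Final charges: Q1=5.33, Q2=2.24, Q3=13.00, Q4=13.43

Answer: 13.43 μC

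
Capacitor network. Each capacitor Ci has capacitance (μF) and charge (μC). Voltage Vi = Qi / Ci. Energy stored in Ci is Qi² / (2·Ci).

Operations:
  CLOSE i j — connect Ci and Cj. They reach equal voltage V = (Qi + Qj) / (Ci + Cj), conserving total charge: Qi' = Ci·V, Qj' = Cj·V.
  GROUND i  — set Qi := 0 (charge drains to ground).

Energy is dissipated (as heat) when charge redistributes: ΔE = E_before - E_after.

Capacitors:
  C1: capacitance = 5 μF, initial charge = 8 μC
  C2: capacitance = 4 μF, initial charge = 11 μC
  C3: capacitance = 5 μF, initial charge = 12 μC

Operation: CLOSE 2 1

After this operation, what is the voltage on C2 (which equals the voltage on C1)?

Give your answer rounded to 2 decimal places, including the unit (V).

Initial: C1(5μF, Q=8μC, V=1.60V), C2(4μF, Q=11μC, V=2.75V), C3(5μF, Q=12μC, V=2.40V)
Op 1: CLOSE 2-1: Q_total=19.00, C_total=9.00, V=2.11; Q2=8.44, Q1=10.56; dissipated=1.469

Answer: 2.11 V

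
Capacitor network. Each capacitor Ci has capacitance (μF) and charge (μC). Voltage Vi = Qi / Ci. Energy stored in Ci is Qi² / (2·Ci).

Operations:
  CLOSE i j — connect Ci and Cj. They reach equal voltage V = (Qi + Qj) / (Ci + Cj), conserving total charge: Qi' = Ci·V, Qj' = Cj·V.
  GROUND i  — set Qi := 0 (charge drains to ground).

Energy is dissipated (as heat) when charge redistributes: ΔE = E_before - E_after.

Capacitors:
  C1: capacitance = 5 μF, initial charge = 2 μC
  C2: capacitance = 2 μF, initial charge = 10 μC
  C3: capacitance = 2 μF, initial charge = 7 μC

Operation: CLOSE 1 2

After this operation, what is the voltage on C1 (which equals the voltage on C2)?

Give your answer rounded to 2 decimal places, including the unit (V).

Initial: C1(5μF, Q=2μC, V=0.40V), C2(2μF, Q=10μC, V=5.00V), C3(2μF, Q=7μC, V=3.50V)
Op 1: CLOSE 1-2: Q_total=12.00, C_total=7.00, V=1.71; Q1=8.57, Q2=3.43; dissipated=15.114

Answer: 1.71 V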